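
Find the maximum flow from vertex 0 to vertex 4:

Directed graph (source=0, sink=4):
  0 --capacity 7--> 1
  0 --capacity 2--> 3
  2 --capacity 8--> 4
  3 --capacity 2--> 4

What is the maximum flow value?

Computing max flow:
  Flow on (0->3): 2/2
  Flow on (3->4): 2/2
Maximum flow = 2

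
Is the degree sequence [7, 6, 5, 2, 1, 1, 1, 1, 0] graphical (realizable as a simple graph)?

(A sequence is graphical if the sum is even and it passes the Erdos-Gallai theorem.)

Sum of degrees = 24. Sum is even but fails Erdos-Gallai. The sequence is NOT graphical.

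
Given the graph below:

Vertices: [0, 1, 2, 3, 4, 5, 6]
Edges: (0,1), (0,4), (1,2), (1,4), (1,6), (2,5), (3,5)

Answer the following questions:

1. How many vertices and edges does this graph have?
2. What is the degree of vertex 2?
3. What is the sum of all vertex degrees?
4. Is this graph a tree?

Count: 7 vertices, 7 edges.
Vertex 2 has neighbors [1, 5], degree = 2.
Handshaking lemma: 2 * 7 = 14.
A tree on 7 vertices has 6 edges. This graph has 7 edges (1 extra). Not a tree.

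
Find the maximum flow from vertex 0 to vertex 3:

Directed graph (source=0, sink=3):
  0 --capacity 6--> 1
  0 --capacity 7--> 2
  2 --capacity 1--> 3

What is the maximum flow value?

Computing max flow:
  Flow on (0->2): 1/7
  Flow on (2->3): 1/1
Maximum flow = 1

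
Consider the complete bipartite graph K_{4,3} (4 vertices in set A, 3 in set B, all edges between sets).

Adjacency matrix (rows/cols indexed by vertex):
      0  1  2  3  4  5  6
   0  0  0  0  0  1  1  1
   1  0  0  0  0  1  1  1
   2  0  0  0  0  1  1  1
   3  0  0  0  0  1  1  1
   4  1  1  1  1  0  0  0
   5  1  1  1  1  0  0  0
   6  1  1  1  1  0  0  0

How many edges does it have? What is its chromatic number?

K_{4,3} has 4 * 3 = 12 edges.
Bipartite graphs have chromatic number 2 (color each partition differently).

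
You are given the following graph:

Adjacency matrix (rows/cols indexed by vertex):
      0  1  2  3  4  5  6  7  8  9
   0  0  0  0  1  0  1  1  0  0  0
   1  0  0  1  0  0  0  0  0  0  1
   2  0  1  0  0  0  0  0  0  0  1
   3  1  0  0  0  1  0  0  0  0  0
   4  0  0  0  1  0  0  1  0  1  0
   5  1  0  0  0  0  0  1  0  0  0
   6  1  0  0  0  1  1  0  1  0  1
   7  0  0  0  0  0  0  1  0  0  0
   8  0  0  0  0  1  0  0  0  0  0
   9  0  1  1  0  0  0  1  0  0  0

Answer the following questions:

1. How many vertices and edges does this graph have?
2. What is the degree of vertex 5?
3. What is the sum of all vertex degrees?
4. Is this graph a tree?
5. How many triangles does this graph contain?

Count: 10 vertices, 12 edges.
Vertex 5 has neighbors [0, 6], degree = 2.
Handshaking lemma: 2 * 12 = 24.
A tree on 10 vertices has 9 edges. This graph has 12 edges (3 extra). Not a tree.
Number of triangles = 2.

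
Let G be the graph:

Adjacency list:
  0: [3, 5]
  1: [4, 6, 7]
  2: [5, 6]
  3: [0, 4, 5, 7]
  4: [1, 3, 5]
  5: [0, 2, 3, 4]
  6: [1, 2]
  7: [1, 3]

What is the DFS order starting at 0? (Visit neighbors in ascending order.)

DFS from vertex 0 (neighbors processed in ascending order):
Visit order: 0, 3, 4, 1, 6, 2, 5, 7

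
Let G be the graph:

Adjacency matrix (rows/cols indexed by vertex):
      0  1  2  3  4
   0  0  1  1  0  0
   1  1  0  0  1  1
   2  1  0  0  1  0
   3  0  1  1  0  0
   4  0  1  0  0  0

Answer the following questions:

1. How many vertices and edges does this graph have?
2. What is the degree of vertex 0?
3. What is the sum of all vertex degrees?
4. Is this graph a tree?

Count: 5 vertices, 5 edges.
Vertex 0 has neighbors [1, 2], degree = 2.
Handshaking lemma: 2 * 5 = 10.
A tree on 5 vertices has 4 edges. This graph has 5 edges (1 extra). Not a tree.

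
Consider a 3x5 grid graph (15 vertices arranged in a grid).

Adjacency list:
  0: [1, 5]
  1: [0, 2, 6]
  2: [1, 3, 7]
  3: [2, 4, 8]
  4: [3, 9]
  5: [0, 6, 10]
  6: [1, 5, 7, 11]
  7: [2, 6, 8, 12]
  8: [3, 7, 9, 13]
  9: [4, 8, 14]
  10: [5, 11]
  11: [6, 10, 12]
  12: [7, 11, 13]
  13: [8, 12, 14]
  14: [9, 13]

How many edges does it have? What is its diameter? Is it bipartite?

A 3x5 grid has 10 vertical edges and 12 horizontal edges.
Total edges = 10 + 12 = 22.
Diameter = (3-1) + (5-1) = 6 (corner to opposite corner).
Grid graphs are bipartite (checkerboard coloring).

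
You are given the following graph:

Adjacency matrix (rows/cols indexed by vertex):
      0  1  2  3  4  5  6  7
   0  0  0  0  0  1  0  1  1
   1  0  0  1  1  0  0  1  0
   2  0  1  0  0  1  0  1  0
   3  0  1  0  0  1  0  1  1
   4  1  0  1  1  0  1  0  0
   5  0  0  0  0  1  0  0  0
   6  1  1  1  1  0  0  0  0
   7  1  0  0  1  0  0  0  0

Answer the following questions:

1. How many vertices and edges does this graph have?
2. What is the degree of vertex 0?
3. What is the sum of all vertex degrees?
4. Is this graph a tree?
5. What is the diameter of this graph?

Count: 8 vertices, 12 edges.
Vertex 0 has neighbors [4, 6, 7], degree = 3.
Handshaking lemma: 2 * 12 = 24.
A tree on 8 vertices has 7 edges. This graph has 12 edges (5 extra). Not a tree.
Diameter (longest shortest path) = 3.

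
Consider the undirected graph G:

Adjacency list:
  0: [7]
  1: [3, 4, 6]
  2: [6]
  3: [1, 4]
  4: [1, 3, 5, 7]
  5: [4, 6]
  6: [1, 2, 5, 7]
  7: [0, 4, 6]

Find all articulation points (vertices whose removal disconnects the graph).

An articulation point is a vertex whose removal disconnects the graph.
Articulation points: [6, 7]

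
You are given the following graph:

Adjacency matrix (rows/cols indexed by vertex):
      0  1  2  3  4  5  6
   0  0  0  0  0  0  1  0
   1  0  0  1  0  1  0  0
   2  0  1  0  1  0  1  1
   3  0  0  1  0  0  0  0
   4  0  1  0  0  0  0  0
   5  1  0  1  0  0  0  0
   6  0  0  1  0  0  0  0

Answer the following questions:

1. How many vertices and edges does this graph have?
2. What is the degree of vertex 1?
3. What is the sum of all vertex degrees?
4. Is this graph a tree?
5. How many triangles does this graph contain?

Count: 7 vertices, 6 edges.
Vertex 1 has neighbors [2, 4], degree = 2.
Handshaking lemma: 2 * 6 = 12.
A graph is a tree iff it is connected and has exactly n-1 edges. This graph is connected (all 7 vertices in one component) and has 7-1 = 6 edges. It is a tree.
Number of triangles = 0.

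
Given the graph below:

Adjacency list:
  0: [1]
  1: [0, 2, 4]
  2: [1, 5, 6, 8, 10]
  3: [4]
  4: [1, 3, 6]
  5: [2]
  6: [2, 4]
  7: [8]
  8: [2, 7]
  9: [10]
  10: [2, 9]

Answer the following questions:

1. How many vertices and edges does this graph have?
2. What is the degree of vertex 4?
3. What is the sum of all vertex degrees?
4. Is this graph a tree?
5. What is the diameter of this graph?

Count: 11 vertices, 11 edges.
Vertex 4 has neighbors [1, 3, 6], degree = 3.
Handshaking lemma: 2 * 11 = 22.
A tree on 11 vertices has 10 edges. This graph has 11 edges (1 extra). Not a tree.
Diameter (longest shortest path) = 5.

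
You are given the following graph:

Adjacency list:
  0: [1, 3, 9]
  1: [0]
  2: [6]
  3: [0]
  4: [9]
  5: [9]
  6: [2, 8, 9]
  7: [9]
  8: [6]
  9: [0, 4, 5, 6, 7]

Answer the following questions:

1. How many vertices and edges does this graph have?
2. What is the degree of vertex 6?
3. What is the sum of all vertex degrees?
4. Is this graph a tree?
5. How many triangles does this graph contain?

Count: 10 vertices, 9 edges.
Vertex 6 has neighbors [2, 8, 9], degree = 3.
Handshaking lemma: 2 * 9 = 18.
A graph is a tree iff it is connected and has exactly n-1 edges. This graph is connected (all 10 vertices in one component) and has 10-1 = 9 edges. It is a tree.
Number of triangles = 0.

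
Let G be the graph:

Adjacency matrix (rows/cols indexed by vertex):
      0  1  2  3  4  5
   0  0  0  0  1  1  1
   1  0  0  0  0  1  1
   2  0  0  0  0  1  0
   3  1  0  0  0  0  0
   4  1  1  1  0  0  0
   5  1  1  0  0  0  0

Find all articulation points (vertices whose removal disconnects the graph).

An articulation point is a vertex whose removal disconnects the graph.
Articulation points: [0, 4]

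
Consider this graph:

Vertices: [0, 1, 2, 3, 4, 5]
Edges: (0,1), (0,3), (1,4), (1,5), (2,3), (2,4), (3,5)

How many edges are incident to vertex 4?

Vertex 4 has neighbors [1, 2], so deg(4) = 2.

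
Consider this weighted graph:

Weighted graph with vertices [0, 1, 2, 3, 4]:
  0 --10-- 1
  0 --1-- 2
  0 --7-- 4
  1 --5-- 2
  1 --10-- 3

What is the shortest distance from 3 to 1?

Using Dijkstra's algorithm from vertex 3:
Shortest path: 3 -> 1
Total weight: 10 = 10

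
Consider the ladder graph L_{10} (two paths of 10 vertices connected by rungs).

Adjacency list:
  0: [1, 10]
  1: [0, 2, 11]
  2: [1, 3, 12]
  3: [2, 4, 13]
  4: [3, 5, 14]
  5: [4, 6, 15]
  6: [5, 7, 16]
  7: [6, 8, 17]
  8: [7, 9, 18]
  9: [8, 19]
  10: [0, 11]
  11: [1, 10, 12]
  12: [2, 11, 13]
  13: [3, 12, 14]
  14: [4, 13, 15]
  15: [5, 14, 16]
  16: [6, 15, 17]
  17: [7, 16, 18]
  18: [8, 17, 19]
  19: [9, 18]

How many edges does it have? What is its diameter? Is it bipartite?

Ladder graph L_{10}: 10 rungs + 2 * (10-1) path edges = 10 + 18 = 28 edges.
Diameter = 10.
Ladder graphs are bipartite (alternating coloring along each path).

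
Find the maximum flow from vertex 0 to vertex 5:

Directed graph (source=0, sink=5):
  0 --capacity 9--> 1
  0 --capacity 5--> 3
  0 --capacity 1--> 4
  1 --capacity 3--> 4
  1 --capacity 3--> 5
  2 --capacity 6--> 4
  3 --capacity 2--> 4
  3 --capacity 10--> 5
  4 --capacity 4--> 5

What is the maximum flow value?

Computing max flow:
  Flow on (0->1): 6/9
  Flow on (0->3): 5/5
  Flow on (0->4): 1/1
  Flow on (1->4): 3/3
  Flow on (1->5): 3/3
  Flow on (3->5): 5/10
  Flow on (4->5): 4/4
Maximum flow = 12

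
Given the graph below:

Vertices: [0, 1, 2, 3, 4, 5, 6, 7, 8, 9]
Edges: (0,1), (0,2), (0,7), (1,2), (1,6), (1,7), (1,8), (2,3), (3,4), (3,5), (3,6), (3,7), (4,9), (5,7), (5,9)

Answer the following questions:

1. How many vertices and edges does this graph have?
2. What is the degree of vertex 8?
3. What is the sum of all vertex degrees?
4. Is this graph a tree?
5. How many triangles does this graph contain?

Count: 10 vertices, 15 edges.
Vertex 8 has neighbors [1], degree = 1.
Handshaking lemma: 2 * 15 = 30.
A tree on 10 vertices has 9 edges. This graph has 15 edges (6 extra). Not a tree.
Number of triangles = 3.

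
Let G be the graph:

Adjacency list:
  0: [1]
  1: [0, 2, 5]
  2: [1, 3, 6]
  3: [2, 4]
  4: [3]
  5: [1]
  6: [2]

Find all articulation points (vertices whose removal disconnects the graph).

An articulation point is a vertex whose removal disconnects the graph.
Articulation points: [1, 2, 3]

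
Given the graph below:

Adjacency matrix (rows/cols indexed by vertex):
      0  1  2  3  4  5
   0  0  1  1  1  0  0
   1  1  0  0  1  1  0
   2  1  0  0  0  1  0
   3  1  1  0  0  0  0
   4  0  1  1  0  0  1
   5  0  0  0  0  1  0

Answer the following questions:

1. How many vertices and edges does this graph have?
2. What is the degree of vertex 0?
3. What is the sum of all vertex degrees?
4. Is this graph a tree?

Count: 6 vertices, 7 edges.
Vertex 0 has neighbors [1, 2, 3], degree = 3.
Handshaking lemma: 2 * 7 = 14.
A tree on 6 vertices has 5 edges. This graph has 7 edges (2 extra). Not a tree.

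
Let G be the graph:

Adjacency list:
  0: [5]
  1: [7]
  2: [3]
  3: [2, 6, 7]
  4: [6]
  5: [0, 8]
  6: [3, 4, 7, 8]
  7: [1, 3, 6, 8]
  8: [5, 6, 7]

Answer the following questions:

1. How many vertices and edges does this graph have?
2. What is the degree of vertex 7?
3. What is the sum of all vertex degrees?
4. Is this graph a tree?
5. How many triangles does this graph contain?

Count: 9 vertices, 10 edges.
Vertex 7 has neighbors [1, 3, 6, 8], degree = 4.
Handshaking lemma: 2 * 10 = 20.
A tree on 9 vertices has 8 edges. This graph has 10 edges (2 extra). Not a tree.
Number of triangles = 2.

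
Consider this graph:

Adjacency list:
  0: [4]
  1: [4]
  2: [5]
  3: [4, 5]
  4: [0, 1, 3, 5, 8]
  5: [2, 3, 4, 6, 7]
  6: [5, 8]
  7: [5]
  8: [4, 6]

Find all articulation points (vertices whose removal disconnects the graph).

An articulation point is a vertex whose removal disconnects the graph.
Articulation points: [4, 5]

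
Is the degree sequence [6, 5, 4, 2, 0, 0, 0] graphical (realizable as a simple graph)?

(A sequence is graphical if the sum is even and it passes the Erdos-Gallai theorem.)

Sum of degrees = 17. Sum is odd, so the sequence is NOT graphical.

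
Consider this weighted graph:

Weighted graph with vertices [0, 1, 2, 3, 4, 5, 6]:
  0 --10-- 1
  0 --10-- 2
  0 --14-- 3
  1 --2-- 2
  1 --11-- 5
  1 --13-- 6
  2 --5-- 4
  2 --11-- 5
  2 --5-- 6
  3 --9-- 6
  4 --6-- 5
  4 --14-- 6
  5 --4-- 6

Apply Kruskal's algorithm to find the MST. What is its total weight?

Applying Kruskal's algorithm (sort edges by weight, add if no cycle):
  Add (1,2) w=2
  Add (5,6) w=4
  Add (2,4) w=5
  Add (2,6) w=5
  Skip (4,5) w=6 (creates cycle)
  Add (3,6) w=9
  Add (0,2) w=10
  Skip (0,1) w=10 (creates cycle)
  Skip (1,5) w=11 (creates cycle)
  Skip (2,5) w=11 (creates cycle)
  Skip (1,6) w=13 (creates cycle)
  Skip (0,3) w=14 (creates cycle)
  Skip (4,6) w=14 (creates cycle)
MST weight = 35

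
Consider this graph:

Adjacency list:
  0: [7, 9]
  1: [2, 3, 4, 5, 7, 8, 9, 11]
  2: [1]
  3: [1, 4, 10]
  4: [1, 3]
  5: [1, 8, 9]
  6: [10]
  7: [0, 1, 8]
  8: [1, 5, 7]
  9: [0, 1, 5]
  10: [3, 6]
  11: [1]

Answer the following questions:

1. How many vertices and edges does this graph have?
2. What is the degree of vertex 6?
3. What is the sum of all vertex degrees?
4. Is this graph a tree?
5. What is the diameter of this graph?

Count: 12 vertices, 16 edges.
Vertex 6 has neighbors [10], degree = 1.
Handshaking lemma: 2 * 16 = 32.
A tree on 12 vertices has 11 edges. This graph has 16 edges (5 extra). Not a tree.
Diameter (longest shortest path) = 5.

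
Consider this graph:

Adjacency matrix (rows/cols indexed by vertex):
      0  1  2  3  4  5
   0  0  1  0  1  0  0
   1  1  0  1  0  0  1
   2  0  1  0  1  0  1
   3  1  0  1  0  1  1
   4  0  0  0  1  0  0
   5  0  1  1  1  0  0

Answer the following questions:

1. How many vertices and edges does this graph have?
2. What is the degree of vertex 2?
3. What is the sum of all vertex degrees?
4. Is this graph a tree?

Count: 6 vertices, 8 edges.
Vertex 2 has neighbors [1, 3, 5], degree = 3.
Handshaking lemma: 2 * 8 = 16.
A tree on 6 vertices has 5 edges. This graph has 8 edges (3 extra). Not a tree.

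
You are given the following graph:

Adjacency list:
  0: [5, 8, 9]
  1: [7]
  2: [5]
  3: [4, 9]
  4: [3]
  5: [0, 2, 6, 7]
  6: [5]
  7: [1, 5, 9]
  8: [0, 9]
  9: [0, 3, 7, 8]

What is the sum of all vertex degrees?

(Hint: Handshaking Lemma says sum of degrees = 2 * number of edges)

Count edges: 11 edges.
By Handshaking Lemma: sum of degrees = 2 * 11 = 22.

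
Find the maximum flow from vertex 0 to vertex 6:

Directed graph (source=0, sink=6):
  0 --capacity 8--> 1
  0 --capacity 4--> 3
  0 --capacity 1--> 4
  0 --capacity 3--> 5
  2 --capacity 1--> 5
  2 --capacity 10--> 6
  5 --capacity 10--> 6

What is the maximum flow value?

Computing max flow:
  Flow on (0->5): 3/3
  Flow on (5->6): 3/10
Maximum flow = 3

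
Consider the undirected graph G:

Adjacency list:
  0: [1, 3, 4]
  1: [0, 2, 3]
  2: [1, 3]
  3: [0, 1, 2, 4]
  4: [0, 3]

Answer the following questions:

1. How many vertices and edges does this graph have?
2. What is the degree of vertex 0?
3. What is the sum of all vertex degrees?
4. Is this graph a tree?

Count: 5 vertices, 7 edges.
Vertex 0 has neighbors [1, 3, 4], degree = 3.
Handshaking lemma: 2 * 7 = 14.
A tree on 5 vertices has 4 edges. This graph has 7 edges (3 extra). Not a tree.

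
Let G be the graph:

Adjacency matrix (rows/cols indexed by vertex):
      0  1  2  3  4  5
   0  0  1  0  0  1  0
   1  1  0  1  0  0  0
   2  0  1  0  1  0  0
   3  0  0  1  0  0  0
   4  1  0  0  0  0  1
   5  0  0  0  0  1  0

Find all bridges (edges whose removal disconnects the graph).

A bridge is an edge whose removal increases the number of connected components.
Bridges found: (0,1), (0,4), (1,2), (2,3), (4,5)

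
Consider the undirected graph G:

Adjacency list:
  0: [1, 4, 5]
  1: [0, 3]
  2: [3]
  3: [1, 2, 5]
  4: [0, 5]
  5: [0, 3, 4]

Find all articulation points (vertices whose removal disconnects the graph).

An articulation point is a vertex whose removal disconnects the graph.
Articulation points: [3]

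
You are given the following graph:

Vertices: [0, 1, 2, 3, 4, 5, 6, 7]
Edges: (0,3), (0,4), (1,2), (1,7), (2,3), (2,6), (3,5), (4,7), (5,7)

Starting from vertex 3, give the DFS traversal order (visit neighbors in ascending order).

DFS from vertex 3 (neighbors processed in ascending order):
Visit order: 3, 0, 4, 7, 1, 2, 6, 5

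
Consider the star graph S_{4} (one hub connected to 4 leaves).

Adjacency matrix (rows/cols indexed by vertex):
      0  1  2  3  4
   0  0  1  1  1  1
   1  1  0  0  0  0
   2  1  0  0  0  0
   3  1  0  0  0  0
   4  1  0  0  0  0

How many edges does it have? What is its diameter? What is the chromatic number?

Star graph S_{4}: the hub connects to all 4 leaves.
Edges = 4.
Diameter = 2 (any leaf to hub is 1, leaf to leaf through hub is 2).
Star graphs are bipartite (hub vs leaves), so chromatic number = 2.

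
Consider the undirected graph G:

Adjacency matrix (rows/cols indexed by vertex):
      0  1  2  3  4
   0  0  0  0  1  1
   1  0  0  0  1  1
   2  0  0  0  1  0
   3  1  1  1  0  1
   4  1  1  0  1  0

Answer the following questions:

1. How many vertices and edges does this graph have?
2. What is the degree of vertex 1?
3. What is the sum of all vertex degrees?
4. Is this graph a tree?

Count: 5 vertices, 6 edges.
Vertex 1 has neighbors [3, 4], degree = 2.
Handshaking lemma: 2 * 6 = 12.
A tree on 5 vertices has 4 edges. This graph has 6 edges (2 extra). Not a tree.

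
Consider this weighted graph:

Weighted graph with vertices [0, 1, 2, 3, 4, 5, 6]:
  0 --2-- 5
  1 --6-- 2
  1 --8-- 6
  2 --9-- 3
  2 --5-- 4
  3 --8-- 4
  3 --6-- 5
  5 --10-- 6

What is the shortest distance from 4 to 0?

Using Dijkstra's algorithm from vertex 4:
Shortest path: 4 -> 3 -> 5 -> 0
Total weight: 8 + 6 + 2 = 16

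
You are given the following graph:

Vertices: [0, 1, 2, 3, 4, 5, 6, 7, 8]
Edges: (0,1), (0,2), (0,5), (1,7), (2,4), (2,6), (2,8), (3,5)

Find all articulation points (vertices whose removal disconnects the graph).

An articulation point is a vertex whose removal disconnects the graph.
Articulation points: [0, 1, 2, 5]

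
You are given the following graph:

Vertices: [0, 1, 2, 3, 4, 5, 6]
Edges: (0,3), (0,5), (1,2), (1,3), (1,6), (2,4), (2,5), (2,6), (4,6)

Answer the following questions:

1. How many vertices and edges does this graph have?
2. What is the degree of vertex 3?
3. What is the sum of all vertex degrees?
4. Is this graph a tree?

Count: 7 vertices, 9 edges.
Vertex 3 has neighbors [0, 1], degree = 2.
Handshaking lemma: 2 * 9 = 18.
A tree on 7 vertices has 6 edges. This graph has 9 edges (3 extra). Not a tree.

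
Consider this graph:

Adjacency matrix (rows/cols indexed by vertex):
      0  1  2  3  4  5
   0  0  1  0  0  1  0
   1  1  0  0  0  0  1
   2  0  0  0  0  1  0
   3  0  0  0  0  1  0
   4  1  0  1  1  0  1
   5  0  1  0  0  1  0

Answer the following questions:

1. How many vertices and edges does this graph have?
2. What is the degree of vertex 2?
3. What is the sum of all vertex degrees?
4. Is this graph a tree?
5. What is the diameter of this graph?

Count: 6 vertices, 6 edges.
Vertex 2 has neighbors [4], degree = 1.
Handshaking lemma: 2 * 6 = 12.
A tree on 6 vertices has 5 edges. This graph has 6 edges (1 extra). Not a tree.
Diameter (longest shortest path) = 3.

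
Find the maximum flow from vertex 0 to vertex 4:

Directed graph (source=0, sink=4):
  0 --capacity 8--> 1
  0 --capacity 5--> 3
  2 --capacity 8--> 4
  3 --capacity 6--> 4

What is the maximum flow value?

Computing max flow:
  Flow on (0->3): 5/5
  Flow on (3->4): 5/6
Maximum flow = 5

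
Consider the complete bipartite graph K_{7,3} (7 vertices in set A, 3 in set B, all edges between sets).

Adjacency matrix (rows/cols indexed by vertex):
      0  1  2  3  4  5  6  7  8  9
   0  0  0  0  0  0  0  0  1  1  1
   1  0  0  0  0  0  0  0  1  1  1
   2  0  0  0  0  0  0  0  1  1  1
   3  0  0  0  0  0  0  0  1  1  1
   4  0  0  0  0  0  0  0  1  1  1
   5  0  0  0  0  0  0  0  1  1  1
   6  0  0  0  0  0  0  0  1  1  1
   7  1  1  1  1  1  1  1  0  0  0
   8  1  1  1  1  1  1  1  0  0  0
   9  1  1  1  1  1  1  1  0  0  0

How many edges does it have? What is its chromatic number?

K_{7,3} has 7 * 3 = 21 edges.
Bipartite graphs have chromatic number 2 (color each partition differently).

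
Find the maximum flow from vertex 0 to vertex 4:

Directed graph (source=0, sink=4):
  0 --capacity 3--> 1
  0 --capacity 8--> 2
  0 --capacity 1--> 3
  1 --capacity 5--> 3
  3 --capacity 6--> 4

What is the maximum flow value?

Computing max flow:
  Flow on (0->1): 3/3
  Flow on (0->3): 1/1
  Flow on (1->3): 3/5
  Flow on (3->4): 4/6
Maximum flow = 4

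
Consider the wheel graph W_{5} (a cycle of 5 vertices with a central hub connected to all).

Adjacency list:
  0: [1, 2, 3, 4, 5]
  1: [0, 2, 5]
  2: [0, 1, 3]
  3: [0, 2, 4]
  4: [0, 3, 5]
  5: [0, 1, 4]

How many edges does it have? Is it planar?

Wheel graph W_{5}: 5 cycle edges + 5 spoke edges = 10 edges.
Total vertices: 6.
The graph is planar.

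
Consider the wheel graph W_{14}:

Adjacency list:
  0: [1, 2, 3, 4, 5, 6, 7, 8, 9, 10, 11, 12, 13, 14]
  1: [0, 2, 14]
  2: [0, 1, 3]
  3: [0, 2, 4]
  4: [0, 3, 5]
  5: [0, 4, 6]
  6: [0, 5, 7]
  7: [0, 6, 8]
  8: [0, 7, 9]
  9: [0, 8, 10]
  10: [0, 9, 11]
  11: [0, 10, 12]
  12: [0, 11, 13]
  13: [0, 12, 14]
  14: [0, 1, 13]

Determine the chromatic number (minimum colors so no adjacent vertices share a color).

W_{14} = C_{14} plus a hub adjacent to every cycle vertex.
The outer cycle needs 2 colors (even cycle); the hub is adjacent to all of them so needs a fresh color.
Chromatic number = 2 + 1 = 3.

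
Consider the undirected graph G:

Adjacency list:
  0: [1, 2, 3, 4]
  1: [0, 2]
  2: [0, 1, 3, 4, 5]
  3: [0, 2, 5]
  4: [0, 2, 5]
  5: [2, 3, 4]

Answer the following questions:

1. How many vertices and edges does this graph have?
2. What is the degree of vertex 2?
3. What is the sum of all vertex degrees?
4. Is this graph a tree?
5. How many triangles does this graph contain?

Count: 6 vertices, 10 edges.
Vertex 2 has neighbors [0, 1, 3, 4, 5], degree = 5.
Handshaking lemma: 2 * 10 = 20.
A tree on 6 vertices has 5 edges. This graph has 10 edges (5 extra). Not a tree.
Number of triangles = 5.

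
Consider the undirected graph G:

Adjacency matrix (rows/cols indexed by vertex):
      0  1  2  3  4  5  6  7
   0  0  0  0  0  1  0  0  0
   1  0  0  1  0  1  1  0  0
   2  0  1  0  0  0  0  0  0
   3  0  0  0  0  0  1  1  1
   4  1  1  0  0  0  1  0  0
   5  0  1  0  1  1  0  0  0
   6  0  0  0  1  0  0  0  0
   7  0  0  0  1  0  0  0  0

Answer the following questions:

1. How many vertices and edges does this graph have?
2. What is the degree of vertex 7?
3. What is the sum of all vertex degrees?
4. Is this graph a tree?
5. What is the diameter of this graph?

Count: 8 vertices, 8 edges.
Vertex 7 has neighbors [3], degree = 1.
Handshaking lemma: 2 * 8 = 16.
A tree on 8 vertices has 7 edges. This graph has 8 edges (1 extra). Not a tree.
Diameter (longest shortest path) = 4.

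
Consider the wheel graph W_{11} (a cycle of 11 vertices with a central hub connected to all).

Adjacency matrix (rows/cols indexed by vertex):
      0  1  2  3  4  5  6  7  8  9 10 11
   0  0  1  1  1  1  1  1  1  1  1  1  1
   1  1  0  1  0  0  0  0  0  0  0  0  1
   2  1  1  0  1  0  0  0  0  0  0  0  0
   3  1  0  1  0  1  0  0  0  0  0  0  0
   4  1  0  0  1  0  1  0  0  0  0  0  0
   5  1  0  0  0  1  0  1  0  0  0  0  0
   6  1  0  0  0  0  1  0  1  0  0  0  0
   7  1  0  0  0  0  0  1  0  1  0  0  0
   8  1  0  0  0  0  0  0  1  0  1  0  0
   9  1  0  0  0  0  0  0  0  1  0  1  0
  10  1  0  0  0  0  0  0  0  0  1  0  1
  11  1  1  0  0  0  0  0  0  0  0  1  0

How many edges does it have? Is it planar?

Wheel graph W_{11}: 11 cycle edges + 11 spoke edges = 22 edges.
Total vertices: 12.
The graph is planar.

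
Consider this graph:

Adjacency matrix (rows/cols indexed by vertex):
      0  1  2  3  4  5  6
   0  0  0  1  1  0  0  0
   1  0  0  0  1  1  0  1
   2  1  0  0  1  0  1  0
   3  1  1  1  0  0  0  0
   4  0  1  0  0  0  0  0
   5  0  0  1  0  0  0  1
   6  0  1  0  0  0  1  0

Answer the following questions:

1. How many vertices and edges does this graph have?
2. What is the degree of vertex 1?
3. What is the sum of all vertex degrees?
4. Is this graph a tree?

Count: 7 vertices, 8 edges.
Vertex 1 has neighbors [3, 4, 6], degree = 3.
Handshaking lemma: 2 * 8 = 16.
A tree on 7 vertices has 6 edges. This graph has 8 edges (2 extra). Not a tree.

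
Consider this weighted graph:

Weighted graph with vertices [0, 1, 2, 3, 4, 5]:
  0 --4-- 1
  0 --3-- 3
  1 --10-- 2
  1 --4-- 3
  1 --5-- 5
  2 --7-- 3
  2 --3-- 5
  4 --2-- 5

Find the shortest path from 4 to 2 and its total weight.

Using Dijkstra's algorithm from vertex 4:
Shortest path: 4 -> 5 -> 2
Total weight: 2 + 3 = 5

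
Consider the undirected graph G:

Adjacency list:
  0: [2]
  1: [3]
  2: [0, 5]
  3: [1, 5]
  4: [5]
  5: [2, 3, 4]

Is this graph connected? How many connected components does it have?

Checking connectivity: the graph has 1 connected component(s).
All vertices are reachable from each other. The graph IS connected.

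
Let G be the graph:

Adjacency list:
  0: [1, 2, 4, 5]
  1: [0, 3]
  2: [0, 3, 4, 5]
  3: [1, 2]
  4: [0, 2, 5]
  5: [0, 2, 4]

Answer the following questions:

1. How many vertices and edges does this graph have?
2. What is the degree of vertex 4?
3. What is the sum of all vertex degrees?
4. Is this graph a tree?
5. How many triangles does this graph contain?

Count: 6 vertices, 9 edges.
Vertex 4 has neighbors [0, 2, 5], degree = 3.
Handshaking lemma: 2 * 9 = 18.
A tree on 6 vertices has 5 edges. This graph has 9 edges (4 extra). Not a tree.
Number of triangles = 4.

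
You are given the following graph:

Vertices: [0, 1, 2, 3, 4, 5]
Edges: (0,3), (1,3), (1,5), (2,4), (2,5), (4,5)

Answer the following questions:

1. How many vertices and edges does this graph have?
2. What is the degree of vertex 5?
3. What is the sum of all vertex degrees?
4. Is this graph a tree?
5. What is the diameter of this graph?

Count: 6 vertices, 6 edges.
Vertex 5 has neighbors [1, 2, 4], degree = 3.
Handshaking lemma: 2 * 6 = 12.
A tree on 6 vertices has 5 edges. This graph has 6 edges (1 extra). Not a tree.
Diameter (longest shortest path) = 4.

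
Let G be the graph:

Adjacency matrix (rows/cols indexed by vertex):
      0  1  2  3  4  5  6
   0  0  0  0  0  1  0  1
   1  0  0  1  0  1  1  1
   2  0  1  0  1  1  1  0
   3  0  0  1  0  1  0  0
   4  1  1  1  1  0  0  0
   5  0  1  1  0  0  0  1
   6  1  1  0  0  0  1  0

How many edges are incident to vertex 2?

Vertex 2 has neighbors [1, 3, 4, 5], so deg(2) = 4.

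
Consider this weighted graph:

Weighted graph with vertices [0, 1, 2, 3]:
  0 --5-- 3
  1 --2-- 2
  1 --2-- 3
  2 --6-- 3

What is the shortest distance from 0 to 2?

Using Dijkstra's algorithm from vertex 0:
Shortest path: 0 -> 3 -> 1 -> 2
Total weight: 5 + 2 + 2 = 9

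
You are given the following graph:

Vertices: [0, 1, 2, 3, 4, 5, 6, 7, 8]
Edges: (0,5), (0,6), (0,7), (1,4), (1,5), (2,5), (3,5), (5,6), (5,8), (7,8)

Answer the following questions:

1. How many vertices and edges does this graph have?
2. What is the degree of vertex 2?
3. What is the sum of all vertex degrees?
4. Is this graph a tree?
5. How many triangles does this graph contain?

Count: 9 vertices, 10 edges.
Vertex 2 has neighbors [5], degree = 1.
Handshaking lemma: 2 * 10 = 20.
A tree on 9 vertices has 8 edges. This graph has 10 edges (2 extra). Not a tree.
Number of triangles = 1.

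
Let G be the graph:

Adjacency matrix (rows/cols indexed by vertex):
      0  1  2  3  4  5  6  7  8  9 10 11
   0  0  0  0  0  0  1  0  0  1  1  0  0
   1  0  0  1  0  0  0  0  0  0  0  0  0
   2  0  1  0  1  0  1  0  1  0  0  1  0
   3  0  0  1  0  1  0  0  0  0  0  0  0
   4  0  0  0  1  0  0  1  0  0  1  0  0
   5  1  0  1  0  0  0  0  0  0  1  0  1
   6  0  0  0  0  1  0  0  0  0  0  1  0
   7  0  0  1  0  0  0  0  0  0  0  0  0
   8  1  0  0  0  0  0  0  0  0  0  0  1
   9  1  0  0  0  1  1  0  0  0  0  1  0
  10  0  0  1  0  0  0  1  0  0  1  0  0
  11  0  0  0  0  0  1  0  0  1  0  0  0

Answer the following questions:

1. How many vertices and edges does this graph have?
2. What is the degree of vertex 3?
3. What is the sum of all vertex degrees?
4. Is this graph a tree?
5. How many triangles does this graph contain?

Count: 12 vertices, 16 edges.
Vertex 3 has neighbors [2, 4], degree = 2.
Handshaking lemma: 2 * 16 = 32.
A tree on 12 vertices has 11 edges. This graph has 16 edges (5 extra). Not a tree.
Number of triangles = 1.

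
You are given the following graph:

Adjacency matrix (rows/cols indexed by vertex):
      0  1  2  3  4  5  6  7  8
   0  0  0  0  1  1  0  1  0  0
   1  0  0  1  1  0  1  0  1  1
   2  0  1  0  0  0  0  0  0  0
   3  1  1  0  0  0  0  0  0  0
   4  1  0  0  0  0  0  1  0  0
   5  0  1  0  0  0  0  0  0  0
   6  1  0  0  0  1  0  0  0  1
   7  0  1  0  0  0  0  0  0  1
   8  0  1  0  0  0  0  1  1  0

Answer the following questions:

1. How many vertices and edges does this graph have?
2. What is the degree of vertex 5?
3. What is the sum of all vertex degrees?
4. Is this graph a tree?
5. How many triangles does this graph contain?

Count: 9 vertices, 11 edges.
Vertex 5 has neighbors [1], degree = 1.
Handshaking lemma: 2 * 11 = 22.
A tree on 9 vertices has 8 edges. This graph has 11 edges (3 extra). Not a tree.
Number of triangles = 2.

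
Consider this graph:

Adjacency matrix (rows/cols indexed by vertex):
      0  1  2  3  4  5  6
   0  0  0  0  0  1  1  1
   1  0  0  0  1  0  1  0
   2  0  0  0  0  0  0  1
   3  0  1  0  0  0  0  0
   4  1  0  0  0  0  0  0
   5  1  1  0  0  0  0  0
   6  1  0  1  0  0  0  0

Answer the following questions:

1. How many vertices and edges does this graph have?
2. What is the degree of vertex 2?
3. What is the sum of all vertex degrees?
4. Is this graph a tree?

Count: 7 vertices, 6 edges.
Vertex 2 has neighbors [6], degree = 1.
Handshaking lemma: 2 * 6 = 12.
A graph is a tree iff it is connected and has exactly n-1 edges. This graph is connected (all 7 vertices in one component) and has 7-1 = 6 edges. It is a tree.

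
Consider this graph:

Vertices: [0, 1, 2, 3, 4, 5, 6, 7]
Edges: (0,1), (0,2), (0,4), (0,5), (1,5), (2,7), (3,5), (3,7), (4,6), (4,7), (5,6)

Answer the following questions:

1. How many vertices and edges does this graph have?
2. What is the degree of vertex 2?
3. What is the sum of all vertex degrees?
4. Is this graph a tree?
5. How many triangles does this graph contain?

Count: 8 vertices, 11 edges.
Vertex 2 has neighbors [0, 7], degree = 2.
Handshaking lemma: 2 * 11 = 22.
A tree on 8 vertices has 7 edges. This graph has 11 edges (4 extra). Not a tree.
Number of triangles = 1.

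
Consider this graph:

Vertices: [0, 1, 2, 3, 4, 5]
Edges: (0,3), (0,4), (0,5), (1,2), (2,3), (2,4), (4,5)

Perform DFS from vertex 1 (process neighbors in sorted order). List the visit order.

DFS from vertex 1 (neighbors processed in ascending order):
Visit order: 1, 2, 3, 0, 4, 5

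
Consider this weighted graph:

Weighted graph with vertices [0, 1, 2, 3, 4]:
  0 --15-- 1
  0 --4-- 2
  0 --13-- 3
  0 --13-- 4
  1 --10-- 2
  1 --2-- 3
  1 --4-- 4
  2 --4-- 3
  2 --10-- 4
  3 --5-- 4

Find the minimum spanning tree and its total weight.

Applying Kruskal's algorithm (sort edges by weight, add if no cycle):
  Add (1,3) w=2
  Add (0,2) w=4
  Add (1,4) w=4
  Add (2,3) w=4
  Skip (3,4) w=5 (creates cycle)
  Skip (1,2) w=10 (creates cycle)
  Skip (2,4) w=10 (creates cycle)
  Skip (0,3) w=13 (creates cycle)
  Skip (0,4) w=13 (creates cycle)
  Skip (0,1) w=15 (creates cycle)
MST weight = 14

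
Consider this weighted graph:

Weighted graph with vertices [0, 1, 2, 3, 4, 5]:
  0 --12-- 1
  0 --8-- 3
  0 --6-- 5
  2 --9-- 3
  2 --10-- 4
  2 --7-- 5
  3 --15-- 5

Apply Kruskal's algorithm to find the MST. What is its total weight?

Applying Kruskal's algorithm (sort edges by weight, add if no cycle):
  Add (0,5) w=6
  Add (2,5) w=7
  Add (0,3) w=8
  Skip (2,3) w=9 (creates cycle)
  Add (2,4) w=10
  Add (0,1) w=12
  Skip (3,5) w=15 (creates cycle)
MST weight = 43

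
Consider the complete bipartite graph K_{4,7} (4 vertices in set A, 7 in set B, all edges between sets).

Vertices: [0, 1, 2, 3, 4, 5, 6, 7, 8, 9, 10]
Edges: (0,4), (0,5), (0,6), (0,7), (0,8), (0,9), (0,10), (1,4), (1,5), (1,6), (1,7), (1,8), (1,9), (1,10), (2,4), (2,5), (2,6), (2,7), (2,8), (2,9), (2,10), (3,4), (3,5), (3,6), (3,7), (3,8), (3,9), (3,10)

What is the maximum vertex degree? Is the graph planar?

Set-A vertices have degree 7; set-B vertices have degree 4. Maximum degree = max(4,7) = 7.
K_{4,7} contains K_{3,3} as a subgraph (since both sides have >= 3 vertices); by Kuratowski's theorem it is not planar.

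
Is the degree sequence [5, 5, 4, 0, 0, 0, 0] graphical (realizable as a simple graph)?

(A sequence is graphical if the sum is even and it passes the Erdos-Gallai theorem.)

Sum of degrees = 14. Sum is even but fails Erdos-Gallai. The sequence is NOT graphical.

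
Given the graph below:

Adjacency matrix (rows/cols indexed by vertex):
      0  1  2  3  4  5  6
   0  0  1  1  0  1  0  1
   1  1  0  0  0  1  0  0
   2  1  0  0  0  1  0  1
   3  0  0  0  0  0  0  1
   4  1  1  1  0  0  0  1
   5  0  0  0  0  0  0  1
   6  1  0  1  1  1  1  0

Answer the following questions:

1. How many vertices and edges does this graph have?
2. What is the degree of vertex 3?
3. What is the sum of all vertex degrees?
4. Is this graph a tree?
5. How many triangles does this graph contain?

Count: 7 vertices, 10 edges.
Vertex 3 has neighbors [6], degree = 1.
Handshaking lemma: 2 * 10 = 20.
A tree on 7 vertices has 6 edges. This graph has 10 edges (4 extra). Not a tree.
Number of triangles = 5.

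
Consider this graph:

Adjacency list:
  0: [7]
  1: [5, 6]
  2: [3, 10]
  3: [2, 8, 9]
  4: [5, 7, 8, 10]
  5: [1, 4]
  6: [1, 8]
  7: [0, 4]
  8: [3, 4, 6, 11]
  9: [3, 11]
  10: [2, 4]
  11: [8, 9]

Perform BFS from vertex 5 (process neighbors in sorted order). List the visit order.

BFS from vertex 5 (neighbors processed in ascending order):
Visit order: 5, 1, 4, 6, 7, 8, 10, 0, 3, 11, 2, 9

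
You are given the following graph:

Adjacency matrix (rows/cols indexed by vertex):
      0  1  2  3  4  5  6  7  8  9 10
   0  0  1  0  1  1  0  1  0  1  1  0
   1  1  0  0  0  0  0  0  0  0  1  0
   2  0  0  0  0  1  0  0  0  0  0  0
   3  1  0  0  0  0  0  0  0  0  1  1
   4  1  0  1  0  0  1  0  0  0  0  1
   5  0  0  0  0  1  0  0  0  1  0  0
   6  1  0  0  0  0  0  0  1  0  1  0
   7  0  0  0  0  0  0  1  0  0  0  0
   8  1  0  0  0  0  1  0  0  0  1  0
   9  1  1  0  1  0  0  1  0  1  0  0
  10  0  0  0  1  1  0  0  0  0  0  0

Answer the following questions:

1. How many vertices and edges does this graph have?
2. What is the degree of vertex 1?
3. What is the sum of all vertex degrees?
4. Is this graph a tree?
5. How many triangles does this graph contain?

Count: 11 vertices, 16 edges.
Vertex 1 has neighbors [0, 9], degree = 2.
Handshaking lemma: 2 * 16 = 32.
A tree on 11 vertices has 10 edges. This graph has 16 edges (6 extra). Not a tree.
Number of triangles = 4.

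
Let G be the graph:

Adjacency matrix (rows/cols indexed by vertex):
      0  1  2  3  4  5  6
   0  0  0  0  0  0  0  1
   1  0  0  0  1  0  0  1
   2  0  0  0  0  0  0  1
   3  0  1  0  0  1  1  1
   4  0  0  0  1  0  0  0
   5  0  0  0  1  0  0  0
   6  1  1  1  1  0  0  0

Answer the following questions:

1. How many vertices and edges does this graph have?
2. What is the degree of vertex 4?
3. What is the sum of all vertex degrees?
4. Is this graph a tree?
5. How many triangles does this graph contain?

Count: 7 vertices, 7 edges.
Vertex 4 has neighbors [3], degree = 1.
Handshaking lemma: 2 * 7 = 14.
A tree on 7 vertices has 6 edges. This graph has 7 edges (1 extra). Not a tree.
Number of triangles = 1.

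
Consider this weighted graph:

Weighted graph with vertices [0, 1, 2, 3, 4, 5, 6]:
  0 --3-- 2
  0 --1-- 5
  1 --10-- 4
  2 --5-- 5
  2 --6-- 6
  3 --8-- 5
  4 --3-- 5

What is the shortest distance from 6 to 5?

Using Dijkstra's algorithm from vertex 6:
Shortest path: 6 -> 2 -> 0 -> 5
Total weight: 6 + 3 + 1 = 10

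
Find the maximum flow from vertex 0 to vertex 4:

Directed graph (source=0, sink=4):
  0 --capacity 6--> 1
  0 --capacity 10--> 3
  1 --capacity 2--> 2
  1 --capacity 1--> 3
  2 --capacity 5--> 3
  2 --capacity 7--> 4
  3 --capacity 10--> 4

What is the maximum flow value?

Computing max flow:
  Flow on (0->1): 3/6
  Flow on (0->3): 9/10
  Flow on (1->2): 2/2
  Flow on (1->3): 1/1
  Flow on (2->4): 2/7
  Flow on (3->4): 10/10
Maximum flow = 12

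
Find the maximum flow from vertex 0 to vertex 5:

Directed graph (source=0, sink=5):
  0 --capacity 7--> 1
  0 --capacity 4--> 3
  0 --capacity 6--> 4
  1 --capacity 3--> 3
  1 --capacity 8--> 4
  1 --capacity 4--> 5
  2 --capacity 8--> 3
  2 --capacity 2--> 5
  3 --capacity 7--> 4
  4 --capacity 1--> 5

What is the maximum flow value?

Computing max flow:
  Flow on (0->1): 4/7
  Flow on (0->4): 1/6
  Flow on (1->5): 4/4
  Flow on (4->5): 1/1
Maximum flow = 5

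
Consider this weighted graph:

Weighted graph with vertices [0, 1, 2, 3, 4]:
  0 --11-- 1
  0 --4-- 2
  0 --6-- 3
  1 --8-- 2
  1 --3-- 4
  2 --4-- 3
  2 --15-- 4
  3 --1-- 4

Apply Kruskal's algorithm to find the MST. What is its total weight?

Applying Kruskal's algorithm (sort edges by weight, add if no cycle):
  Add (3,4) w=1
  Add (1,4) w=3
  Add (0,2) w=4
  Add (2,3) w=4
  Skip (0,3) w=6 (creates cycle)
  Skip (1,2) w=8 (creates cycle)
  Skip (0,1) w=11 (creates cycle)
  Skip (2,4) w=15 (creates cycle)
MST weight = 12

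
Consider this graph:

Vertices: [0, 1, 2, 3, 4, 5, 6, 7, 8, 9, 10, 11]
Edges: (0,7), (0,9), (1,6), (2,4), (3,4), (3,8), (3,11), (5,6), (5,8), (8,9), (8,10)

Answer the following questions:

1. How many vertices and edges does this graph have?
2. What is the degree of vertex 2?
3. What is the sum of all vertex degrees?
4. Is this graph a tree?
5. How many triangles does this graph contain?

Count: 12 vertices, 11 edges.
Vertex 2 has neighbors [4], degree = 1.
Handshaking lemma: 2 * 11 = 22.
A graph is a tree iff it is connected and has exactly n-1 edges. This graph is connected (all 12 vertices in one component) and has 12-1 = 11 edges. It is a tree.
Number of triangles = 0.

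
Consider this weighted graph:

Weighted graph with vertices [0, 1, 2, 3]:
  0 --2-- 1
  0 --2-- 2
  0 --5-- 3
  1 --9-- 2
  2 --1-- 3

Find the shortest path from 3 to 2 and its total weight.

Using Dijkstra's algorithm from vertex 3:
Shortest path: 3 -> 2
Total weight: 1 = 1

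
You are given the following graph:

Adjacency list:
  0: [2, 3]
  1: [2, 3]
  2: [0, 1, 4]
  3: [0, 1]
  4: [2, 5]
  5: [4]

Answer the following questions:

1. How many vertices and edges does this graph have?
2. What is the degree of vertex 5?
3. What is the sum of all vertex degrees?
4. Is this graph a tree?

Count: 6 vertices, 6 edges.
Vertex 5 has neighbors [4], degree = 1.
Handshaking lemma: 2 * 6 = 12.
A tree on 6 vertices has 5 edges. This graph has 6 edges (1 extra). Not a tree.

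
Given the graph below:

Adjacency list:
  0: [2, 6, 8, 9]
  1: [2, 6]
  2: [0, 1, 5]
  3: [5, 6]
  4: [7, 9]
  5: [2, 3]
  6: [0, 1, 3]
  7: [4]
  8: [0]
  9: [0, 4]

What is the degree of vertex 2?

Vertex 2 has neighbors [0, 1, 5], so deg(2) = 3.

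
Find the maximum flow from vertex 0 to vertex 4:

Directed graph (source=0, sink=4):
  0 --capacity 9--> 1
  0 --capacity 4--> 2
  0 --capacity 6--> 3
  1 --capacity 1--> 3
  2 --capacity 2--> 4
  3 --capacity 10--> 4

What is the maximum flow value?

Computing max flow:
  Flow on (0->1): 1/9
  Flow on (0->2): 2/4
  Flow on (0->3): 6/6
  Flow on (1->3): 1/1
  Flow on (2->4): 2/2
  Flow on (3->4): 7/10
Maximum flow = 9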